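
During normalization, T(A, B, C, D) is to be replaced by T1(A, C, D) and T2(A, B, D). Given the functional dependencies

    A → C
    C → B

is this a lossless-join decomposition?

Common attributes: T1 ∩ T2 = {A, D}.
Closure of {A, D}: A → C applies, adding C; C → B applies, adding B. So (A, D)⁺ = {A, B, C, D}.
This closure contains every attribute of T1, so T1 ∩ T2 → T1. The join is lossless.

Yes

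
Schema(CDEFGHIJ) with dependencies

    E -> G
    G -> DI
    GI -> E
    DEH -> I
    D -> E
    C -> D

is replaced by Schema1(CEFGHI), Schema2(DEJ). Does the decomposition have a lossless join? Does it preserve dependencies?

lossy but dependency-preserving

Lossless test: (E)⁺ = {DEGI}, which is a superkey of neither fragment — lossy.
Dependency preservation: G → DI; DEH → I; C → D are not contained in any single fragment, but the restricted closure of each left-hand side across the fragments still reaches the right-hand side; the remaining FDs each lie inside some fragment. All dependencies are preserved.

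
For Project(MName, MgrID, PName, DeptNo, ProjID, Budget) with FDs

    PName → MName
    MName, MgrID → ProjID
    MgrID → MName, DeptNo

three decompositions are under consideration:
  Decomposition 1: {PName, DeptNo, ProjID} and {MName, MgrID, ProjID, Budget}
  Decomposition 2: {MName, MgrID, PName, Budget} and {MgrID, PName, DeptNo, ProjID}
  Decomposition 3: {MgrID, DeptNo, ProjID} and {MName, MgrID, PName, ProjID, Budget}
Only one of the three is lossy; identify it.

Decomposition 1: common = {ProjID}, closure = {ProjID} → lossy.
Decomposition 2: common = {MgrID, PName}, closure = {MName, MgrID, PName, DeptNo, ProjID} → lossless.
Decomposition 3: common = {MgrID, ProjID}, closure = {MName, MgrID, DeptNo, ProjID} → lossless.

Decomposition 1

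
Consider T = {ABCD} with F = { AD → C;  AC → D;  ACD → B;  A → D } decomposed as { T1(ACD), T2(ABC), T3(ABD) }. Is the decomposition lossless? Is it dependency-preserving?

lossless and dependency-preserving

Lossless test (chase): Rows 1 and 3 agree on AD; apply AD→C and equate their C entries. Rows 1 and 2 agree on AC; apply AC→D and equate their D entries. Rows 1 and 2 agree on ACD; apply ACD→B and equate their B entries. Row 1 is now all distinguished symbols — the join is lossless.
Dependency preservation: ACD → B is not contained in any single fragment, but the restricted closure of its left-hand side across the fragments still reaches the right-hand side; the remaining FDs each lie inside some fragment. All dependencies are preserved.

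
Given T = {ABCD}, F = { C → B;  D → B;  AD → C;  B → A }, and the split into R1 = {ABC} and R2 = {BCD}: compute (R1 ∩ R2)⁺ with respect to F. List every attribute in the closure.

ABC

R1 ∩ R2 = {BC}.
B → A applies, adding A
Closure: {ABC}.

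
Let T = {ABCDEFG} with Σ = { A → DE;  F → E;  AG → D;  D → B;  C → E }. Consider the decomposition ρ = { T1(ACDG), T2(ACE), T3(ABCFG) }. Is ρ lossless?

Chase test. Columns are ABCDEFG; row i has aⱼ where attribute j ∈ Ti, else bᵢⱼ.
Initial tableau (one row per fragment):
  row 1: a1 b12 a3 a4 b15 b16 a7
  row 2: a1 b22 a3 b24 a5 b26 b27
  row 3: a1 a2 a3 b34 b35 a6 a7
Rows 1 and 2 agree on A; apply A→DE and equate their DE entries.
Rows 1 and 3 agree on A; apply A→DE and equate their DE entries.
Rows 1 and 2 agree on D; apply D→B and equate their B entries.
Rows 1 and 3 agree on D; apply D→B and equate their B entries.
Row 3 is now all distinguished symbols — the join is lossless.

Yes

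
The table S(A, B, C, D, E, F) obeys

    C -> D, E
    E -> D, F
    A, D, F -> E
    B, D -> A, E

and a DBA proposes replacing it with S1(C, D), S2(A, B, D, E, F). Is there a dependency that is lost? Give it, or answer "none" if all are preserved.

Check C → D, E: no single fragment contains all of {C, D, E}, and the restricted closure of {C} across the fragments never reaches {D, E}.
E → D, F is preserved.
A, D, F → E is preserved.
B, D → A, E is preserved.

C -> D, E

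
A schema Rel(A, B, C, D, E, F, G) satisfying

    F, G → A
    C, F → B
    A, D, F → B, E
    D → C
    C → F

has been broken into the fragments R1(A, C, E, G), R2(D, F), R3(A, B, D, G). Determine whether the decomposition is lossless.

Chase test. Columns are A, B, C, D, E, F, G; row i has aⱼ where attribute j ∈ Ri, else bᵢⱼ.
Initial tableau (one row per fragment):
  row 1: a1 b12 a3 b14 a5 b16 a7
  row 2: b21 b22 b23 a4 b25 a6 b27
  row 3: a1 a2 b33 a4 b35 b36 a7
Rows 2 and 3 agree on D; apply D→C and equate their C entries.
Rows 2 and 3 agree on C; apply C→F and equate their F entries.
Rows 2 and 3 agree on C, F; apply C, F→B and equate their B entries.
No row becomes fully distinguished — the join is lossy.

No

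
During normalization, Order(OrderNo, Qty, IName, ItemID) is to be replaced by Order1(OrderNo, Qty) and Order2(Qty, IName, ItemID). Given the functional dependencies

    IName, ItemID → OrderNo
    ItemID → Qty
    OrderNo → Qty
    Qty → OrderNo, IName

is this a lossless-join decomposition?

Yes

Common attributes: Order1 ∩ Order2 = {Qty}.
Closure of {Qty}: Qty → OrderNo, IName applies, adding OrderNo, IName. So (Qty)⁺ = {OrderNo, Qty, IName}.
This closure contains every attribute of Order1, so Order1 ∩ Order2 → Order1. The join is lossless.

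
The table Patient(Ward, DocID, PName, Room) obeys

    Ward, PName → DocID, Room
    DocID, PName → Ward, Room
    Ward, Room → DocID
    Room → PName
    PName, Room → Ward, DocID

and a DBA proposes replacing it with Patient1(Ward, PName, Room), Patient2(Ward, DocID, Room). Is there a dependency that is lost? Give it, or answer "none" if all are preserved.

Check DocID, PName → Ward, Room: no single fragment contains all of {Ward, DocID, PName, Room}, and the restricted closure of {DocID, PName} across the fragments never reaches {Ward, Room}.
Ward, PName → DocID, Room is preserved.
Ward, Room → DocID is preserved.
Room → PName is preserved.
PName, Room → Ward, DocID is preserved.

DocID, PName → Ward, Room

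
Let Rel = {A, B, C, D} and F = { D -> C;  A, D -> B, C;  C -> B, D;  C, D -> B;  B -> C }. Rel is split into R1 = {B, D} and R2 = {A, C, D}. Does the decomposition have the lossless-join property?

Common attributes: R1 ∩ R2 = {D}.
Closure of {D}: D → C applies, adding C; C → B, D applies, adding B. So (D)⁺ = {B, C, D}.
This closure contains every attribute of R1, so R1 ∩ R2 → R1. The join is lossless.

Yes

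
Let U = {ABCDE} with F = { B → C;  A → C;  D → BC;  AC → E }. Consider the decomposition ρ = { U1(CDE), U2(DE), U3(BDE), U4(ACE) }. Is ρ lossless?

No

Chase test. Columns are ABCDE; row i has aⱼ where attribute j ∈ Ui, else bᵢⱼ.
Initial tableau (one row per fragment):
  row 1: b11 b12 a3 a4 a5
  row 2: b21 b22 b23 a4 a5
  row 3: b31 a2 b33 a4 a5
  row 4: a1 b42 a3 b44 a5
Rows 1 and 2 agree on D; apply D→BC and equate their BC entries.
Rows 1 and 3 agree on D; apply D→BC and equate their BC entries.
No row becomes fully distinguished — the join is lossy.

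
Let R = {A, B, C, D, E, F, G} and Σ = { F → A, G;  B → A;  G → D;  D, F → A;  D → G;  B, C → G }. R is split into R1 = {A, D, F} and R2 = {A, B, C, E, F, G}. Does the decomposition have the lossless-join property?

Common attributes: R1 ∩ R2 = {A, F}.
Closure of {A, F}: F → A, G applies, adding G; G → D applies, adding D. So (A, F)⁺ = {A, D, F, G}.
This closure contains every attribute of R1, so R1 ∩ R2 → R1. The join is lossless.

Yes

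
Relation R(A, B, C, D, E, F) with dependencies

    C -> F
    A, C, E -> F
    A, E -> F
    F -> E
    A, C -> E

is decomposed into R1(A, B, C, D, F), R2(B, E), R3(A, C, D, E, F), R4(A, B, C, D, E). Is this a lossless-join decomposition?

Chase test. Columns are A, B, C, D, E, F; row i has aⱼ where attribute j ∈ Ri, else bᵢⱼ.
Initial tableau (one row per fragment):
  row 1: a1 a2 a3 a4 b15 a6
  row 2: b21 a2 b23 b24 a5 b26
  row 3: a1 b32 a3 a4 a5 a6
  row 4: a1 a2 a3 a4 a5 b46
Rows 1 and 4 agree on C; apply C→F and equate their F entries.
Rows 1 and 3 agree on F; apply F→E and equate their E entries.
Row 1 is now all distinguished symbols — the join is lossless.

Yes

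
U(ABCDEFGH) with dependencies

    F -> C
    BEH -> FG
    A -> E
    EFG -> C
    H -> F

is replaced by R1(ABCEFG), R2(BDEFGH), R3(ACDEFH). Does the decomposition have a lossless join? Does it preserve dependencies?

Lossless test (chase): Rows 1 and 2 agree on F; apply F→C and equate their C entries. No row becomes fully distinguished — the join is lossy.
Dependency preservation: every FD's attributes lie within a single fragment, so each can be enforced locally — preserved.

lossy but dependency-preserving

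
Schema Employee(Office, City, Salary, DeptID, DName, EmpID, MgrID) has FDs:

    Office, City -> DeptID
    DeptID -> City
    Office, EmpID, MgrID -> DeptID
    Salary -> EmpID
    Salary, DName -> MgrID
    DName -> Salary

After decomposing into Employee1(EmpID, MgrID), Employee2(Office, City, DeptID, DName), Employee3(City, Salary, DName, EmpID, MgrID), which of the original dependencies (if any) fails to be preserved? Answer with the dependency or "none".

Office, EmpID, MgrID -> DeptID

Check Office, EmpID, MgrID → DeptID: no single fragment contains all of {Office, DeptID, EmpID, MgrID}, and the restricted closure of {Office, EmpID, MgrID} across the fragments never reaches {DeptID}.
Office, City → DeptID is preserved.
DeptID → City is preserved.
Salary → EmpID is preserved.
Salary, DName → MgrID is preserved.
DName → Salary is preserved.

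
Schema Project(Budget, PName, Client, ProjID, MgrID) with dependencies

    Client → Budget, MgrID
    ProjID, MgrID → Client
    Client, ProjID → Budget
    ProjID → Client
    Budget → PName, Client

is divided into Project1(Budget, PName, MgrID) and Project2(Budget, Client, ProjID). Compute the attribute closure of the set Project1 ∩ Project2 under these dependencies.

Budget, PName, Client, MgrID

Project1 ∩ Project2 = {Budget}.
Budget → PName, Client applies, adding PName, Client
Client → Budget, MgrID applies, adding MgrID
Closure: {Budget, PName, Client, MgrID}.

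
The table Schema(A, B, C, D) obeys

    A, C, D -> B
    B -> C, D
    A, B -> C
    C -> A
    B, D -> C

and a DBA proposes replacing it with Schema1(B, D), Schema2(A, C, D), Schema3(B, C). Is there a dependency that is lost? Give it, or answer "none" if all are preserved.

A, C, D -> B

Check A, C, D → B: no single fragment contains all of {A, B, C, D}, and the restricted closure of {A, C, D} across the fragments never reaches {B}.
B → C, D is preserved.
A, B → C is preserved.
C → A is preserved.
B, D → C is preserved.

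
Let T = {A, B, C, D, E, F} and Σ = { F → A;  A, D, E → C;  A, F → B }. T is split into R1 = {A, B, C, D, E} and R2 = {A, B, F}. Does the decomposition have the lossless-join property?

Common attributes: R1 ∩ R2 = {A, B}.
No dependency enlarges {A, B}, so (A, B)⁺ = {A, B}.
The closure contains neither all of R1 = {A, B, C, D, E} nor all of R2 = {A, B, F}, so the common attributes are not a superkey of either fragment. The join is lossy.

No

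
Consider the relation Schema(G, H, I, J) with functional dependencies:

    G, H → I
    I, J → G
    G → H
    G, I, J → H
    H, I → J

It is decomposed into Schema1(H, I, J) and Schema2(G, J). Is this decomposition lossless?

Common attributes: Schema1 ∩ Schema2 = {J}.
No dependency enlarges {J}, so (J)⁺ = {J}.
The closure contains neither all of Schema1 = {H, I, J} nor all of Schema2 = {G, J}, so the common attributes are not a superkey of either fragment. The join is lossy.

No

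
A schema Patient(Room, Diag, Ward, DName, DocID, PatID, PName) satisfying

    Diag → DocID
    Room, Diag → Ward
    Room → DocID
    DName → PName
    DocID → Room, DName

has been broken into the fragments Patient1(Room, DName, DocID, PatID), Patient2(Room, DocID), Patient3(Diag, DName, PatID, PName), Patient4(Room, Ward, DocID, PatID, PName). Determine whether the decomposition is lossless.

No

Chase test. Columns are Room, Diag, Ward, DName, DocID, PatID, PName; row i has aⱼ where attribute j ∈ Patienti, else bᵢⱼ.
Initial tableau (one row per fragment):
  row 1: a1 b12 b13 a4 a5 a6 b17
  row 2: a1 b22 b23 b24 a5 b26 b27
  row 3: b31 a2 b33 a4 b35 a6 a7
  row 4: a1 b42 a3 b44 a5 a6 a7
Rows 1 and 3 agree on DName; apply DName→PName and equate their PName entries.
Rows 1 and 2 agree on DocID; apply DocID→Room, DName and equate their Room, DName entries.
Rows 1 and 4 agree on DocID; apply DocID→Room, DName and equate their Room, DName entries.
Rows 1 and 2 agree on DName; apply DName→PName and equate their PName entries.
No row becomes fully distinguished — the join is lossy.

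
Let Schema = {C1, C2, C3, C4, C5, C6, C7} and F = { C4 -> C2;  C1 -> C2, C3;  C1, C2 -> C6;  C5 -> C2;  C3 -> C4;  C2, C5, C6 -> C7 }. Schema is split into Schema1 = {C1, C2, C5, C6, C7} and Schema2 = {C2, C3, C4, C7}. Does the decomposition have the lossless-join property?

No

Common attributes: Schema1 ∩ Schema2 = {C2, C7}.
No dependency enlarges {C2, C7}, so (C2, C7)⁺ = {C2, C7}.
The closure contains neither all of Schema1 = {C1, C2, C5, C6, C7} nor all of Schema2 = {C2, C3, C4, C7}, so the common attributes are not a superkey of either fragment. The join is lossy.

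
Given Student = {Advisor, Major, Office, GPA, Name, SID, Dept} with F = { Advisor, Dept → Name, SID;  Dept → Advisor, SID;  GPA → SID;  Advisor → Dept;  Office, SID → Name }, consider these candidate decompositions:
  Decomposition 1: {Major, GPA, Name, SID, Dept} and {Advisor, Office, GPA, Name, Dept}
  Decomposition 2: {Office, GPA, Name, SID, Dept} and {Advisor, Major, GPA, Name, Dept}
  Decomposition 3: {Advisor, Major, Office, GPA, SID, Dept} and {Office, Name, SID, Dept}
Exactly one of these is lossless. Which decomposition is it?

Decomposition 1: common = {GPA, Name, Dept}, closure = {Advisor, GPA, Name, SID, Dept} → lossy.
Decomposition 2: common = {GPA, Name, Dept}, closure = {Advisor, GPA, Name, SID, Dept} → lossy.
Decomposition 3: common = {Office, SID, Dept}, closure = {Advisor, Office, Name, SID, Dept} → lossless.

Decomposition 3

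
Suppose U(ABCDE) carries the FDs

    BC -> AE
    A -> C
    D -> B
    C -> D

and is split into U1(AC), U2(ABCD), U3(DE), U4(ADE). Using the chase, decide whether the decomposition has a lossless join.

Chase test. Columns are ABCDE; row i has aⱼ where attribute j ∈ Ui, else bᵢⱼ.
Initial tableau (one row per fragment):
  row 1: a1 b12 a3 b14 b15
  row 2: a1 a2 a3 a4 b25
  row 3: b31 b32 b33 a4 a5
  row 4: a1 b42 b43 a4 a5
Rows 1 and 4 agree on A; apply A→C and equate their C entries.
Rows 2 and 3 agree on D; apply D→B and equate their B entries.
Rows 2 and 4 agree on D; apply D→B and equate their B entries.
Rows 1 and 2 agree on C; apply C→D and equate their D entries.
Rows 2 and 4 agree on BC; apply BC→AE and equate their AE entries.
Rows 1 and 2 agree on D; apply D→B and equate their B entries.
Rows 1 and 2 agree on BC; apply BC→AE and equate their AE entries.
Row 1 is now all distinguished symbols — the join is lossless.

Yes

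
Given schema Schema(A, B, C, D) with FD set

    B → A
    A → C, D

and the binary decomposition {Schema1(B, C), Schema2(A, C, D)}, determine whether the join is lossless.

No

Common attributes: Schema1 ∩ Schema2 = {C}.
No dependency enlarges {C}, so (C)⁺ = {C}.
The closure contains neither all of Schema1 = {B, C} nor all of Schema2 = {A, C, D}, so the common attributes are not a superkey of either fragment. The join is lossy.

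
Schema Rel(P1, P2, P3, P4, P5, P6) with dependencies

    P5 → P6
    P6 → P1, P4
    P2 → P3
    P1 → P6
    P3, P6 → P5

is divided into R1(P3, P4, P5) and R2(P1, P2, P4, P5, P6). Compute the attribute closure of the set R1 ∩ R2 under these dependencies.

R1 ∩ R2 = {P4, P5}.
P5 → P6 applies, adding P6
P6 → P1, P4 applies, adding P1
Closure: {P1, P4, P5, P6}.

P1, P4, P5, P6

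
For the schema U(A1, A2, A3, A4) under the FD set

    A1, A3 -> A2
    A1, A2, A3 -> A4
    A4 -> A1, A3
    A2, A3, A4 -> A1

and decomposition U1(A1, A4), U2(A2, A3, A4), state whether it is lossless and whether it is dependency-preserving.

Lossless test: (A4)⁺ = {A1, A2, A3, A4}, which contains all of one fragment — lossless.
Dependency preservation: the restricted closure of {A1, A3} across the fragments never reaches {A2}, so A1, A3 → A2 cannot be enforced without a join — not preserved.

lossless but not dependency-preserving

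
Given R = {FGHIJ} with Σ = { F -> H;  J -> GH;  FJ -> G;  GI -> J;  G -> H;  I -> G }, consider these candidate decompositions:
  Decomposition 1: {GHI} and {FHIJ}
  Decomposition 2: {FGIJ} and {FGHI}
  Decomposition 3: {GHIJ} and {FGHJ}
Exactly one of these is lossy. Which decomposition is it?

Decomposition 3

Decomposition 1: common = {HI}, closure = {GHIJ} → lossless.
Decomposition 2: common = {FGI}, closure = {FGHIJ} → lossless.
Decomposition 3: common = {GHJ}, closure = {GHJ} → lossy.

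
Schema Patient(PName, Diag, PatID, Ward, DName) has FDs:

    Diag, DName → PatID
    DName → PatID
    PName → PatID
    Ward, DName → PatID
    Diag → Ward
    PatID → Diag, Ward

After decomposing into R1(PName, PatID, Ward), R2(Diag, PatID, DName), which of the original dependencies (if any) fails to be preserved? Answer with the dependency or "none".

Check Diag → Ward: no single fragment contains all of {Diag, Ward}, and the restricted closure of {Diag} across the fragments never reaches {Ward}.
Diag, DName → PatID is preserved.
DName → PatID is preserved.
PName → PatID is preserved.
Ward, DName → PatID is preserved.
PatID → Diag, Ward is preserved.

Diag → Ward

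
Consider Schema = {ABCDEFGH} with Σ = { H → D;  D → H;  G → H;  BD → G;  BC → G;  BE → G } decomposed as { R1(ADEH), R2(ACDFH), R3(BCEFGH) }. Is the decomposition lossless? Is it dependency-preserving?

lossy but dependency-preserving

Lossless test (chase): Rows 1 and 3 agree on H; apply H→D and equate their D entries. No row becomes fully distinguished — the join is lossy.
Dependency preservation: BD → G is not contained in any single fragment, but the restricted closure of its left-hand side across the fragments still reaches the right-hand side; the remaining FDs each lie inside some fragment. All dependencies are preserved.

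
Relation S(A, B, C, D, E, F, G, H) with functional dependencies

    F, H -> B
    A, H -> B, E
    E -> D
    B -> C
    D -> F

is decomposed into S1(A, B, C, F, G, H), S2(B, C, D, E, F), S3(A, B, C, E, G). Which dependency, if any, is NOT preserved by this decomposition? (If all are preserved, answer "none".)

A, H -> B, E

Check A, H → B, E: no single fragment contains all of {A, B, E, H}, and the restricted closure of {A, H} across the fragments never reaches {B, E}.
F, H → B is preserved.
E → D is preserved.
B → C is preserved.
D → F is preserved.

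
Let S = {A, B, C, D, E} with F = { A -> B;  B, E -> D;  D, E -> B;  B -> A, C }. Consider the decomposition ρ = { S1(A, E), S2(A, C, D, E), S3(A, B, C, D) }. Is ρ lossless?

Chase test. Columns are A, B, C, D, E; row i has aⱼ where attribute j ∈ Si, else bᵢⱼ.
Initial tableau (one row per fragment):
  row 1: a1 b12 b13 b14 a5
  row 2: a1 b22 a3 a4 a5
  row 3: a1 a2 a3 a4 b35
Rows 1 and 2 agree on A; apply A→B and equate their B entries.
Rows 1 and 3 agree on A; apply A→B and equate their B entries.
Rows 1 and 2 agree on B, E; apply B, E→D and equate their D entries.
Rows 1 and 2 agree on B; apply B→A, C and equate their A, C entries.
Row 1 is now all distinguished symbols — the join is lossless.

Yes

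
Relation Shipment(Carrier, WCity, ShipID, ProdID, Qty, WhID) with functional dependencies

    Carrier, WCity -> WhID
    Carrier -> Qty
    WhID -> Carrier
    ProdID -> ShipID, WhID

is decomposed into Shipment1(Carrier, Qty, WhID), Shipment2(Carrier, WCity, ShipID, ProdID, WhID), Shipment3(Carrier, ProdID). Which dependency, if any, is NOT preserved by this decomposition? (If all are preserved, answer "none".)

none

Carrier, WCity → WhID lies within Shipment2.
Carrier → Qty lies within Shipment1.
WhID → Carrier lies within Shipment1.
ProdID → ShipID, WhID lies within Shipment2.
Every dependency is enforceable on the fragments, so the decomposition is dependency-preserving.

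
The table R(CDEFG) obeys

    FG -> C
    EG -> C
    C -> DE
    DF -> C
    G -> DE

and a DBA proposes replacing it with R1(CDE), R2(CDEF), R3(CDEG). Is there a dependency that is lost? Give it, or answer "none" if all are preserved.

FG → C: restricted closure across fragments reaches C.
EG → C lies within R3.
C → DE lies within R1.
DF → C lies within R2.
G → DE lies within R3.
Every dependency is enforceable on the fragments, so the decomposition is dependency-preserving.

none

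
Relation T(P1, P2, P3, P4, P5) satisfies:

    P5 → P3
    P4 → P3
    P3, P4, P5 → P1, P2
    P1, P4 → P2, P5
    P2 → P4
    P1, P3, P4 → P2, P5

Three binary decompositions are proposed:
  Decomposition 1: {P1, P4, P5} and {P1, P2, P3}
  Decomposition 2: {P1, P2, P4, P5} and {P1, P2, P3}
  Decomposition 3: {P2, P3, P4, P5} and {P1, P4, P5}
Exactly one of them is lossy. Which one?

Decomposition 1: common = {P1}, closure = {P1} → lossy.
Decomposition 2: common = {P1, P2}, closure = {P1, P2, P3, P4, P5} → lossless.
Decomposition 3: common = {P4, P5}, closure = {P1, P2, P3, P4, P5} → lossless.

Decomposition 1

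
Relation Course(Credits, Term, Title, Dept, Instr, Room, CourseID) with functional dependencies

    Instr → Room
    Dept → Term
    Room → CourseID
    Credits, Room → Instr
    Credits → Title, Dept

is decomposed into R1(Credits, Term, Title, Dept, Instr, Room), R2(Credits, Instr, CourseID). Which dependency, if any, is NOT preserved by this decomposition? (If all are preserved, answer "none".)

Room → CourseID

Check Room → CourseID: no single fragment contains all of {Room, CourseID}, and the restricted closure of {Room} across the fragments never reaches {CourseID}.
Instr → Room is preserved.
Dept → Term is preserved.
Credits, Room → Instr is preserved.
Credits → Title, Dept is preserved.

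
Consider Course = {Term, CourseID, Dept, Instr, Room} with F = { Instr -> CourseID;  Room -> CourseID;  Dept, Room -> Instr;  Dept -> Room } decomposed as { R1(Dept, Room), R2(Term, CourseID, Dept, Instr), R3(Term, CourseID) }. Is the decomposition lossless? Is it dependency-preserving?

Lossless test (chase): Rows 1 and 2 agree on Dept; apply Dept→Room and equate their Room entries. Rows 1 and 2 agree on Room; apply Room→CourseID and equate their CourseID entries. Rows 1 and 2 agree on Dept, Room; apply Dept, Room→Instr and equate their Instr entries. Row 2 is now all distinguished symbols — the join is lossless.
Dependency preservation: the restricted closure of {Room} across the fragments never reaches {CourseID}, so Room → CourseID cannot be enforced without a join — not preserved.

lossless but not dependency-preserving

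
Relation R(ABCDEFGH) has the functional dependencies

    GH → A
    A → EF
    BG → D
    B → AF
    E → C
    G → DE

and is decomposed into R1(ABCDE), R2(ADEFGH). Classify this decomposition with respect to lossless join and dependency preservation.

Lossless test: (ADE)⁺ = {ACDEF}, which is a superkey of neither fragment — lossy.
Dependency preservation: BG → D; B → AF are not contained in any single fragment, but the restricted closure of each left-hand side across the fragments still reaches the right-hand side; the remaining FDs each lie inside some fragment. All dependencies are preserved.

lossy but dependency-preserving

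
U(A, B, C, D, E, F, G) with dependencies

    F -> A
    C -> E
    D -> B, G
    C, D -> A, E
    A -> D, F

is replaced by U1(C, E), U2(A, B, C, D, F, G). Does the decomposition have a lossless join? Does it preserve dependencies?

lossless and dependency-preserving

Lossless test: (C)⁺ = {C, E}, which contains all of one fragment — lossless.
Dependency preservation: C, D → A, E is not contained in any single fragment, but the restricted closure of its left-hand side across the fragments still reaches the right-hand side; the remaining FDs each lie inside some fragment. All dependencies are preserved.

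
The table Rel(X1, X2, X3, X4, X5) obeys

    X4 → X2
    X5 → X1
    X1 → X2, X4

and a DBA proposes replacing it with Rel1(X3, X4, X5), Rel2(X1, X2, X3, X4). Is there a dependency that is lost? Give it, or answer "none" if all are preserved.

X5 → X1

Check X5 → X1: no single fragment contains all of {X1, X5}, and the restricted closure of {X5} across the fragments never reaches {X1}.
X4 → X2 is preserved.
X1 → X2, X4 is preserved.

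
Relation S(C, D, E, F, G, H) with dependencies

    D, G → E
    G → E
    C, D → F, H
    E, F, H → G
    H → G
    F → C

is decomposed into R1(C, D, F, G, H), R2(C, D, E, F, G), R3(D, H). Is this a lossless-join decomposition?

Yes

Chase test. Columns are C, D, E, F, G, H; row i has aⱼ where attribute j ∈ Ri, else bᵢⱼ.
Initial tableau (one row per fragment):
  row 1: a1 a2 b13 a4 a5 a6
  row 2: a1 a2 a3 a4 a5 b26
  row 3: b31 a2 b33 b34 b35 a6
Rows 1 and 2 agree on D, G; apply D, G→E and equate their E entries.
Rows 1 and 2 agree on C, D; apply C, D→F, H and equate their F, H entries.
Rows 1 and 3 agree on H; apply H→G and equate their G entries.
Rows 1 and 3 agree on D, G; apply D, G→E and equate their E entries.
Row 1 is now all distinguished symbols — the join is lossless.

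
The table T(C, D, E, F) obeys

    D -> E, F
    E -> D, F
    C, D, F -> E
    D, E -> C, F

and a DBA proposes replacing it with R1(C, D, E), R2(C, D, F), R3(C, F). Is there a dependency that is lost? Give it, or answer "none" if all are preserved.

D → E, F: restricted closure across fragments reaches E, F.
E → D, F: restricted closure across fragments reaches D, F.
C, D, F → E: restricted closure across fragments reaches E.
D, E → C, F: restricted closure across fragments reaches C, F.
Every dependency is enforceable on the fragments, so the decomposition is dependency-preserving.

none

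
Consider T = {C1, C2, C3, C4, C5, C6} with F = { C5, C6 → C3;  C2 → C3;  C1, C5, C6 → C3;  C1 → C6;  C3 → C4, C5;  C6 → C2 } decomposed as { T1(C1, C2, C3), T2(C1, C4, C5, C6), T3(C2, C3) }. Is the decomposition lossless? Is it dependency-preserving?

lossless but not dependency-preserving

Lossless test (chase): Rows 1 and 2 agree on C1; apply C1→C6 and equate their C6 entries. Rows 1 and 3 agree on C3; apply C3→C4, C5 and equate their C4, C5 entries. Rows 1 and 2 agree on C6; apply C6→C2 and equate their C2 entries. Rows 1 and 2 agree on C2; apply C2→C3 and equate their C3 entries. Rows 1 and 2 agree on C3; apply C3→C4, C5 and equate their C4, C5 entries. Row 1 is now all distinguished symbols — the join is lossless.
Dependency preservation: the restricted closure of {C5, C6} across the fragments never reaches {C3}, so C5, C6 → C3 cannot be enforced without a join — not preserved.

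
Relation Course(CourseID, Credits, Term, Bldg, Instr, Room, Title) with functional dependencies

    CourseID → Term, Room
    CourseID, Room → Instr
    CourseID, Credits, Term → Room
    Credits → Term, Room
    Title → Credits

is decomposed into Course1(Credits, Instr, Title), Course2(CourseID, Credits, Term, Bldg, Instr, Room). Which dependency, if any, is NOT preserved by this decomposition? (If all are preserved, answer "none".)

none

CourseID → Term, Room lies within Course2.
CourseID, Room → Instr lies within Course2.
CourseID, Credits, Term → Room lies within Course2.
Credits → Term, Room lies within Course2.
Title → Credits lies within Course1.
Every dependency is enforceable on the fragments, so the decomposition is dependency-preserving.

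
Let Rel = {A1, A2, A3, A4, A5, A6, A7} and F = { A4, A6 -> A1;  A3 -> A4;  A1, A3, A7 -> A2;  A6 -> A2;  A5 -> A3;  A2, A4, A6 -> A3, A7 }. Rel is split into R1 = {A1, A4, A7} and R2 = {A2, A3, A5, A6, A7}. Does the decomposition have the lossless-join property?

No

Common attributes: R1 ∩ R2 = {A7}.
No dependency enlarges {A7}, so (A7)⁺ = {A7}.
The closure contains neither all of R1 = {A1, A4, A7} nor all of R2 = {A2, A3, A5, A6, A7}, so the common attributes are not a superkey of either fragment. The join is lossy.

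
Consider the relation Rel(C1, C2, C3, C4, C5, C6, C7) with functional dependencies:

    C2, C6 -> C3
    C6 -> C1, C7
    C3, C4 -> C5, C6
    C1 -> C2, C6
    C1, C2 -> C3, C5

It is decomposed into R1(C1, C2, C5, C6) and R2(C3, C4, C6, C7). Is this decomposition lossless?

Yes

Common attributes: R1 ∩ R2 = {C6}.
Closure of {C6}: C6 → C1, C7 applies, adding C1, C7; C1 → C2, C6 applies, adding C2; C1, C2 → C3, C5 applies, adding C3, C5. So (C6)⁺ = {C1, C2, C3, C5, C6, C7}.
This closure contains every attribute of R1, so R1 ∩ R2 → R1. The join is lossless.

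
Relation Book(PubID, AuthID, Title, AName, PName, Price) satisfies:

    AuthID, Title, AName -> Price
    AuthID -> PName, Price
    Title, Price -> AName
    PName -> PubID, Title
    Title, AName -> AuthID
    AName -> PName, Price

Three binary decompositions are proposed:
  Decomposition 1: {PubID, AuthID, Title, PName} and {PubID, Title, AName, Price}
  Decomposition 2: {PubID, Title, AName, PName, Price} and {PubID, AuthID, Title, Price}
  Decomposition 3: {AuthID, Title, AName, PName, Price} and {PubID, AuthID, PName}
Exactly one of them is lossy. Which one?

Decomposition 1: common = {PubID, Title}, closure = {PubID, Title} → lossy.
Decomposition 2: common = {PubID, Title, Price}, closure = {PubID, AuthID, Title, AName, PName, Price} → lossless.
Decomposition 3: common = {AuthID, PName}, closure = {PubID, AuthID, Title, AName, PName, Price} → lossless.

Decomposition 1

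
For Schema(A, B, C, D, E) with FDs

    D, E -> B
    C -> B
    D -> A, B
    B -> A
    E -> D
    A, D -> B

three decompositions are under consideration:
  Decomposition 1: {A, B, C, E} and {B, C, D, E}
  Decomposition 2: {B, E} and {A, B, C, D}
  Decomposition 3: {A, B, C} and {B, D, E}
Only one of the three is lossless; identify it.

Decomposition 1

Decomposition 1: common = {B, C, E}, closure = {A, B, C, D, E} → lossless.
Decomposition 2: common = {B}, closure = {A, B} → lossy.
Decomposition 3: common = {B}, closure = {A, B} → lossy.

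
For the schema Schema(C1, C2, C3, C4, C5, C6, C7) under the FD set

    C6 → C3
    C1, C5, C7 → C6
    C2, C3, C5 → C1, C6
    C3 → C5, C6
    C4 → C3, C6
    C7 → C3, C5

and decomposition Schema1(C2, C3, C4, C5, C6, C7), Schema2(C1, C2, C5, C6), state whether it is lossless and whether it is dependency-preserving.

lossless and dependency-preserving

Lossless test: (C2, C5, C6)⁺ = {C1, C2, C3, C5, C6}, which contains all of one fragment — lossless.
Dependency preservation: C1, C5, C7 → C6; C2, C3, C5 → C1, C6 are not contained in any single fragment, but the restricted closure of each left-hand side across the fragments still reaches the right-hand side; the remaining FDs each lie inside some fragment. All dependencies are preserved.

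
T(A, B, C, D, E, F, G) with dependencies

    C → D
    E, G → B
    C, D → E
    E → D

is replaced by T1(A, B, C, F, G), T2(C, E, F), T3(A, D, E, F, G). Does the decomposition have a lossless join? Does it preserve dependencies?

Lossless test (chase): Rows 1 and 2 agree on C; apply C→D and equate their D entries. Rows 1 and 2 agree on C, D; apply C, D→E and equate their E entries. Rows 1 and 3 agree on E; apply E→D and equate their D entries. Rows 1 and 3 agree on E, G; apply E, G→B and equate their B entries. Row 1 is now all distinguished symbols — the join is lossless.
Dependency preservation: the restricted closure of {E, G} across the fragments never reaches {B}, so E, G → B cannot be enforced without a join — not preserved.

lossless but not dependency-preserving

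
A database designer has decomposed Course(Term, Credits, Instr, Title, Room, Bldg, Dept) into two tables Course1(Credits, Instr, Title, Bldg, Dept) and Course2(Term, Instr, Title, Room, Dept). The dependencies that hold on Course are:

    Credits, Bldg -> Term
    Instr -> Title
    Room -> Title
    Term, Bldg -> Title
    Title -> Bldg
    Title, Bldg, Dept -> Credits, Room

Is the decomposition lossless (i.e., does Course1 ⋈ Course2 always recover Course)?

Common attributes: Course1 ∩ Course2 = {Instr, Title, Dept}.
Closure of {Instr, Title, Dept}: Title → Bldg applies, adding Bldg; Title, Bldg, Dept → Credits, Room applies, adding Credits, Room; Credits, Bldg → Term applies, adding Term. So (Instr, Title, Dept)⁺ = {Term, Credits, Instr, Title, Room, Bldg, Dept}.
This closure contains every attribute of Course1, so Course1 ∩ Course2 → Course1. The join is lossless.

Yes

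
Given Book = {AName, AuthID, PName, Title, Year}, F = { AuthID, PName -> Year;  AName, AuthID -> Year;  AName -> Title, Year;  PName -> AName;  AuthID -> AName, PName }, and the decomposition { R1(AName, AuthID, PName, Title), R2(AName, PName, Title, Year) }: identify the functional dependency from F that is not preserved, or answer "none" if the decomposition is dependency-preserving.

AuthID, PName → Year: restricted closure across fragments reaches Year.
AName, AuthID → Year: restricted closure across fragments reaches Year.
AName → Title, Year lies within R2.
PName → AName lies within R1.
AuthID → AName, PName lies within R1.
Every dependency is enforceable on the fragments, so the decomposition is dependency-preserving.

none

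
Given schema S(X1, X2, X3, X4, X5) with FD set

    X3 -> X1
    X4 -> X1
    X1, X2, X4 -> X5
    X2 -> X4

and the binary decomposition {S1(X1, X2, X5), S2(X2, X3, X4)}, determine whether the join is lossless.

Common attributes: S1 ∩ S2 = {X2}.
Closure of {X2}: X2 → X4 applies, adding X4; X4 → X1 applies, adding X1; X1, X2, X4 → X5 applies, adding X5. So (X2)⁺ = {X1, X2, X4, X5}.
This closure contains every attribute of S1, so S1 ∩ S2 → S1. The join is lossless.

Yes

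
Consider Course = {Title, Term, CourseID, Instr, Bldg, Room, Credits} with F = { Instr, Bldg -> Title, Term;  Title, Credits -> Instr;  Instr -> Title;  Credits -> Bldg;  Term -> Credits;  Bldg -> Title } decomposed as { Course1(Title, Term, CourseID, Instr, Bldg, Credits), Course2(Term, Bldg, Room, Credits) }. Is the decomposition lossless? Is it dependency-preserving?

Lossless test: (Term, Bldg, Credits)⁺ = {Title, Term, Instr, Bldg, Credits}, which is a superkey of neither fragment — lossy.
Dependency preservation: every FD's attributes lie within a single fragment, so each can be enforced locally — preserved.

lossy but dependency-preserving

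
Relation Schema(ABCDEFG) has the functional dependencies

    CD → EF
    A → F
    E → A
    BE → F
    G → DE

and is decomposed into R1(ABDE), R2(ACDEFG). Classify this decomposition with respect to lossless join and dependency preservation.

Lossless test: (ADE)⁺ = {ADEF}, which is a superkey of neither fragment — lossy.
Dependency preservation: BE → F is not contained in any single fragment, but the restricted closure of its left-hand side across the fragments still reaches the right-hand side; the remaining FDs each lie inside some fragment. All dependencies are preserved.

lossy but dependency-preserving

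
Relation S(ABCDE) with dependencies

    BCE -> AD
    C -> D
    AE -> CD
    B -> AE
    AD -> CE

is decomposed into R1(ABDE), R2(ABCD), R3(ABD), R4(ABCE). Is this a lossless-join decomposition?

Chase test. Columns are ABCDE; row i has aⱼ where attribute j ∈ Ri, else bᵢⱼ.
Initial tableau (one row per fragment):
  row 1: a1 a2 b13 a4 a5
  row 2: a1 a2 a3 a4 b25
  row 3: a1 a2 b33 a4 b35
  row 4: a1 a2 a3 b44 a5
Rows 2 and 4 agree on C; apply C→D and equate their D entries.
Rows 1 and 4 agree on AE; apply AE→CD and equate their CD entries.
Rows 1 and 2 agree on B; apply B→AE and equate their AE entries.
Rows 1 and 3 agree on B; apply B→AE and equate their AE entries.
Rows 1 and 3 agree on AD; apply AD→CE and equate their CE entries.
Row 1 is now all distinguished symbols — the join is lossless.

Yes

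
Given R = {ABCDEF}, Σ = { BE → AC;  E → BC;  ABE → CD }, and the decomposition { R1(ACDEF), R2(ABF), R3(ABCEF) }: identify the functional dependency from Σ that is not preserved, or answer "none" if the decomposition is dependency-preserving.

none

BE → AC lies within R3.
E → BC lies within R3.
ABE → CD: restricted closure across fragments reaches CD.
Every dependency is enforceable on the fragments, so the decomposition is dependency-preserving.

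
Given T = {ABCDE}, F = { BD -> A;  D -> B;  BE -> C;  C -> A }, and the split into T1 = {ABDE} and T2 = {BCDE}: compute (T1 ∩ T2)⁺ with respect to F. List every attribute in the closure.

T1 ∩ T2 = {BDE}.
BD → A applies, adding A
BE → C applies, adding C
Closure: {ABCDE}.

ABCDE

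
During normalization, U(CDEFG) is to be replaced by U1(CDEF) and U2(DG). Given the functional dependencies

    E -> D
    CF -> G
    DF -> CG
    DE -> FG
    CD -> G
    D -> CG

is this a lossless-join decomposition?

Yes

Common attributes: U1 ∩ U2 = {D}.
Closure of {D}: D → CG applies, adding CG. So (D)⁺ = {CDG}.
This closure contains every attribute of U2, so U1 ∩ U2 → U2. The join is lossless.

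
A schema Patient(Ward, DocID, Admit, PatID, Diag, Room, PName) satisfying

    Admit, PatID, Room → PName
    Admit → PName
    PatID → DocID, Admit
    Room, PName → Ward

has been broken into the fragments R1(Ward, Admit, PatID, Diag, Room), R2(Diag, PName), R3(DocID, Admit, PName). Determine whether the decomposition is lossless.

No

Chase test. Columns are Ward, DocID, Admit, PatID, Diag, Room, PName; row i has aⱼ where attribute j ∈ Ri, else bᵢⱼ.
Initial tableau (one row per fragment):
  row 1: a1 b12 a3 a4 a5 a6 b17
  row 2: b21 b22 b23 b24 a5 b26 a7
  row 3: b31 a2 a3 b34 b35 b36 a7
Rows 1 and 3 agree on Admit; apply Admit→PName and equate their PName entries.
No row becomes fully distinguished — the join is lossy.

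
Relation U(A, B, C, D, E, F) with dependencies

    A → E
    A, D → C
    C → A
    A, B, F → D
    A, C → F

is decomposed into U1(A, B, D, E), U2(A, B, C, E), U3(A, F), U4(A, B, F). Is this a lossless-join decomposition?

Chase test. Columns are A, B, C, D, E, F; row i has aⱼ where attribute j ∈ Ui, else bᵢⱼ.
Initial tableau (one row per fragment):
  row 1: a1 a2 b13 a4 a5 b16
  row 2: a1 a2 a3 b24 a5 b26
  row 3: a1 b32 b33 b34 b35 a6
  row 4: a1 a2 b43 b44 b45 a6
Rows 1 and 3 agree on A; apply A→E and equate their E entries.
Rows 1 and 4 agree on A; apply A→E and equate their E entries.
No row becomes fully distinguished — the join is lossy.

No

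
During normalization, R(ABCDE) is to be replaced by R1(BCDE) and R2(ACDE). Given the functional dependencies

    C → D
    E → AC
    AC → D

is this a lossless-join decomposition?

Yes

Common attributes: R1 ∩ R2 = {CDE}.
Closure of {CDE}: E → AC applies, adding A. So (CDE)⁺ = {ACDE}.
This closure contains every attribute of R2, so R1 ∩ R2 → R2. The join is lossless.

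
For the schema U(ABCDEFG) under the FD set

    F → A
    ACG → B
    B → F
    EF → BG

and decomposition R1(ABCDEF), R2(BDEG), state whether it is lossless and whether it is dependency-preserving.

Lossless test: (BDE)⁺ = {ABDEFG}, which contains all of one fragment — lossless.
Dependency preservation: the restricted closure of {ACG} across the fragments never reaches {B}, so ACG → B cannot be enforced without a join — not preserved.

lossless but not dependency-preserving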